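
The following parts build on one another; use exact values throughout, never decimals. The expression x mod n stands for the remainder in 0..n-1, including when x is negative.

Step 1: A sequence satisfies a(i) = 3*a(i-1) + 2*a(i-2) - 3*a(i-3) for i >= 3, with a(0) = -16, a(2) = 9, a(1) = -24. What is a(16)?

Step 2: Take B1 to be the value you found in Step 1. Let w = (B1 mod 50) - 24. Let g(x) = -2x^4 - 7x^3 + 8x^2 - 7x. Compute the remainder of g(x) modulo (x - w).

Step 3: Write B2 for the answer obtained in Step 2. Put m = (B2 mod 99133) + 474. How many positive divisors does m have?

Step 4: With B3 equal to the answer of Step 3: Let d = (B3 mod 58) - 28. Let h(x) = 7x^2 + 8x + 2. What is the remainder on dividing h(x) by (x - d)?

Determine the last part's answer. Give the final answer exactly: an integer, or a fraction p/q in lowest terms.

622

Step 1: a(3) = 3*(9) + 2*(-24) - 3*(-16) = 27; iterating: a(3)=27, a(4)=171, a(5)=540, a(6)=1881, a(7)=6210, a(8)=20772, a(9)=69093, a(10)=230193, a(11)=766449, a(12)=2552454, a(13)=8499681, a(14)=28304604, a(15)=94255812, a(16)=313877601; answer 313877601
Step 2: B1 = 313877601; w = -23; remainder = value at the root: -2*(-23)^4 - 7*(-23)^3 + 8*(-23)^2 - 7*(-23)^1 = (-559682) + (85169) + (4232) + (161) = -470120; answer -470120
Step 3: B2 = -470120; m = 26019; 26019 = 3^2 * 7^2 * 59; number of divisors = (2+1) * (2+1) * (1+1) = 18; answer 18
Step 4: B3 = 18; d = -10; remainder = value at the root: 7*(-10)^2 + 8*(-10)^1 + 2 = (700) + (-80) + (2) = 622; answer 622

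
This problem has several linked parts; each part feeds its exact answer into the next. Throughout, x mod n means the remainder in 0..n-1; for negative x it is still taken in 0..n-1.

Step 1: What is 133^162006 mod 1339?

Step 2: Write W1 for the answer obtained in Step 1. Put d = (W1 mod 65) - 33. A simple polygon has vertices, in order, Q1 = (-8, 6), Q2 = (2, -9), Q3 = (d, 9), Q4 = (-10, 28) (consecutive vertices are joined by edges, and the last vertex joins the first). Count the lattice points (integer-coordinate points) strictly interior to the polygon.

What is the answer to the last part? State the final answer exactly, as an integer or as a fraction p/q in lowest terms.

Step 1: squarings mod 1339: 133^1=133, 133^2=282, 133^4=523, 133^8=373, 133^16=1212, 133^32=61, 133^64=1043, 133^128=581, 133^256=133, 133^512=282, 133^1024=523, 133^2048=373, 133^4096=1212, 133^8192=61, 133^16384=1043, 133^32768=581, 133^65536=133, 133^131072=282; 133^162006 = 133^2 * 133^4 * 133^16 * 133^64 * 133^128 * 133^2048 * 133^4096 * 133^8192 * 133^16384 * 133^131072 = 1249 (mod 1339); answer 1249
Step 2: W1 = 1249; d = -19; cross terms: (-8*-9 - 2*6)=60, (2*9 - -19*-9)=-153, (-19*28 - -10*9)=-442, (-10*6 - -8*28)=164; twice the area = |-371| = 371; area = 371/2; boundary points = 5 + 3 + 1 + 2 = 11; strictly interior points = area - boundary/2 + 1 = 181; answer 181

181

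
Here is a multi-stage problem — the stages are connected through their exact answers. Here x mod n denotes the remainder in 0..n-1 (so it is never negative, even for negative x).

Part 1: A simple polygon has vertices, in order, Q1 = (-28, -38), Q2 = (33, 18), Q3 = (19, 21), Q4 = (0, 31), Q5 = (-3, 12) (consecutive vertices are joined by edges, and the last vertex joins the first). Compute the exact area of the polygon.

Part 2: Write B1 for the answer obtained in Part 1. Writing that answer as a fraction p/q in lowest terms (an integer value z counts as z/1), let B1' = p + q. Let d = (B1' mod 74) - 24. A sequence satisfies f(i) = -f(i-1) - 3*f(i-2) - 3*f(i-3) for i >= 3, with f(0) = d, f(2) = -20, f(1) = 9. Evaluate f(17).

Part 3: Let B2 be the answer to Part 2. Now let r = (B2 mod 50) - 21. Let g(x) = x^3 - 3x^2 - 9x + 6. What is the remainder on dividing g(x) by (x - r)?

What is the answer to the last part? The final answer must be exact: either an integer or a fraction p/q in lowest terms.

Part 1: cross terms: (-28*18 - 33*-38)=750, (33*21 - 19*18)=351, (19*31 - 0*21)=589, (0*12 - -3*31)=93, (-3*-38 - -28*12)=450; twice the area = |2233| = 2233; area = 2233/2; answer 2233/2
Part 2: B1 = 2233/2; threaded value p + q = 2235; d = -9; f(3) = -1*(-20) - 3*(9) - 3*(-9) = 20; iterating: f(3)=20, f(4)=13, f(5)=-13, f(6)=-86, f(7)=86, f(8)=211, f(9)=-211, f(10)=-680, f(11)=680, f(12)=1993, f(13)=-1993, f(14)=-6026, f(15)=6026, f(16)=18031, f(17)=-18031; answer -18031
Part 3: B2 = -18031; r = -2; remainder = value at the root: 1*(-2)^3 - 3*(-2)^2 - 9*(-2)^1 + 6 = (-8) + (-12) + (18) + (6) = 4; answer 4

4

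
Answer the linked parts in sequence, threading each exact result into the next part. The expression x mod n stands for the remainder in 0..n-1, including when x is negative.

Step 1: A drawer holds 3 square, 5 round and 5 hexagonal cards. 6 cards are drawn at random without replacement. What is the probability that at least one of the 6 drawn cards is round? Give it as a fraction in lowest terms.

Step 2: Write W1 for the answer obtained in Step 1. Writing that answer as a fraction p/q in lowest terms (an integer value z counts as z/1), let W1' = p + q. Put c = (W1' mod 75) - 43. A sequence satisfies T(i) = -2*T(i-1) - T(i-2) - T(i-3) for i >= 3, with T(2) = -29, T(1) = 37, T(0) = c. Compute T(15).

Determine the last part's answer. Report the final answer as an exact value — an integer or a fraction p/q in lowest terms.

42413

Step 1: total draws C(13,6) = 1716; complement C(8,6) = 28; favorable 1716 - 28 = 1688; P = 422/429; answer 422/429
Step 2: W1 = 422/429; threaded value p + q = 851; c = -17; T(3) = -2*(-29) - 1*(37) - 1*(-17) = 38; iterating: T(3)=38, T(4)=-84, T(5)=159, T(6)=-272, T(7)=469, T(8)=-825, T(9)=1453, T(10)=-2550, T(11)=4472, T(12)=-7847, T(13)=13772, T(14)=-24169, T(15)=42413; answer 42413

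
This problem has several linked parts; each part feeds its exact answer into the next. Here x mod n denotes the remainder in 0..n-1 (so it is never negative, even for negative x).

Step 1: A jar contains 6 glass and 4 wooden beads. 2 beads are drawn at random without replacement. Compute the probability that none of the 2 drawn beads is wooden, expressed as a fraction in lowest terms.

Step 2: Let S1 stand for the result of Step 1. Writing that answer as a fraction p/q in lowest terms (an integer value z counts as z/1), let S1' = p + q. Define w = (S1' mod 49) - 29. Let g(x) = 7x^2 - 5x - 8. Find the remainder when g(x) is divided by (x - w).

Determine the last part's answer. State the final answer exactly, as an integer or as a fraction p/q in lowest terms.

Step 1: total draws C(10,2) = 45; favorable C(6,2) = 15; P = 1/3; answer 1/3
Step 2: S1 = 1/3; threaded value p + q = 4; w = -25; remainder = value at the root: 7*(-25)^2 - 5*(-25)^1 - 8 = (4375) + (125) + (-8) = 4492; answer 4492

4492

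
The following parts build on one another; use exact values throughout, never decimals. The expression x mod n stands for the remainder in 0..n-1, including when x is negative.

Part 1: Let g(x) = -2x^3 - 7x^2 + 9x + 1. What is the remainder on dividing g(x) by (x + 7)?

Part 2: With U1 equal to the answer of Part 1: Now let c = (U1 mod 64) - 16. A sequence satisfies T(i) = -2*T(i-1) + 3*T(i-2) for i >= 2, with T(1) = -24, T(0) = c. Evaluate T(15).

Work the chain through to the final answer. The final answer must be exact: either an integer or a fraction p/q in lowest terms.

Part 1: remainder = value at the root: -2*(-7)^3 - 7*(-7)^2 + 9*(-7)^1 + 1 = (686) + (-343) + (-63) + (1) = 281; answer 281
Part 2: U1 = 281; c = 9; T(2) = -2*(-24) + 3*(9) = 75; iterating: T(2)=75, T(3)=-222, T(4)=669, T(5)=-2004, T(6)=6015, T(7)=-18042, T(8)=54129, T(9)=-162384, T(10)=487155, T(11)=-1461462, T(12)=4384389, T(13)=-13153164, T(14)=39459495, T(15)=-118378482; answer -118378482

-118378482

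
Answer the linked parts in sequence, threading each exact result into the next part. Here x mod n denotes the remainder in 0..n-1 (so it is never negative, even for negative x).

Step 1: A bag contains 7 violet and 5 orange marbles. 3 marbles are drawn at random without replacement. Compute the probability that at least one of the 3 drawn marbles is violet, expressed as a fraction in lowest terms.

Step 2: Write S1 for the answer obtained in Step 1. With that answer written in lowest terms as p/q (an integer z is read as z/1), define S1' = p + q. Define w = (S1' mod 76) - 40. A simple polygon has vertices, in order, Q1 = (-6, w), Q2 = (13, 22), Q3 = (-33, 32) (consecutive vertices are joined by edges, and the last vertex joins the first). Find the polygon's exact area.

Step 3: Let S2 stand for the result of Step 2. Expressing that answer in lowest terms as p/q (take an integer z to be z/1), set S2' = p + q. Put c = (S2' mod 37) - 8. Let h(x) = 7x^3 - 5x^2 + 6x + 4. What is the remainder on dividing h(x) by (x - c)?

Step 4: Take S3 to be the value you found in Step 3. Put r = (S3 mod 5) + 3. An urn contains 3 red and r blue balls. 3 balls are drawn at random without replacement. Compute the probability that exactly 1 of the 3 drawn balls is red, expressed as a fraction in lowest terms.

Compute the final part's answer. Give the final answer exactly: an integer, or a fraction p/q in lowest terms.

15/28

Step 1: total draws C(12,3) = 220; complement C(5,3) = 10; favorable 220 - 10 = 210; P = 21/22; answer 21/22
Step 2: S1 = 21/22; threaded value p + q = 43; w = 3; cross terms: (-6*22 - 13*3)=-171, (13*32 - -33*22)=1142, (-33*3 - -6*32)=93; twice the area = |1064| = 1064; area = 532; answer 532
Step 3: S2 = 532; threaded value p + q = 533; c = 7; remainder = value at the root: 7*(7)^3 - 5*(7)^2 + 6*(7)^1 + 4 = (2401) + (-245) + (42) + (4) = 2202; answer 2202
Step 4: S3 = 2202; r = 5; total draws C(8,3) = 56; favorable C(3,1)*C(5,2) = 30; P = 15/28; answer 15/28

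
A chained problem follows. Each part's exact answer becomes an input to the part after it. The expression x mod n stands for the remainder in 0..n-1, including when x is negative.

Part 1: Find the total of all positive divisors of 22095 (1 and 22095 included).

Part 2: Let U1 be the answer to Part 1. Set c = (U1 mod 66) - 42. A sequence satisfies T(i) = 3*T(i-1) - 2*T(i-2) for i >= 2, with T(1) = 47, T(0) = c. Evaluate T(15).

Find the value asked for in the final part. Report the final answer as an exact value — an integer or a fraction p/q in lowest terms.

Part 1: 22095 = 3^2 * 5 * 491; sigma = (1 + 3 + 9) * (1 + 5) * (1 + 491) = 13 * 6 * 492 = 38376; answer 38376
Part 2: U1 = 38376; c = -12; T(2) = 3*(47) - 2*(-12) = 165; iterating: T(2)=165, T(3)=401, T(4)=873, T(5)=1817, T(6)=3705, T(7)=7481, T(8)=15033, T(9)=30137, T(10)=60345, T(11)=120761, T(12)=241593, T(13)=483257, T(14)=966585, T(15)=1933241; answer 1933241

1933241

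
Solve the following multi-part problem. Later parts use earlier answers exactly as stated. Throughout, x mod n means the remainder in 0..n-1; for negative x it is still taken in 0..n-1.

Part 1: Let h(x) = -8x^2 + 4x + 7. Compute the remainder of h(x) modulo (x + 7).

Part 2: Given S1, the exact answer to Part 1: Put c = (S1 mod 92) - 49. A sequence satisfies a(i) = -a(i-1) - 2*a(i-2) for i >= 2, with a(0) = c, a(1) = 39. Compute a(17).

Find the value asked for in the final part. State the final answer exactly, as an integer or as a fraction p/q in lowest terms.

Part 1: remainder = value at the root: -8*(-7)^2 + 4*(-7)^1 + 7 = (-392) + (-28) + (7) = -413; answer -413
Part 2: S1 = -413; c = -2; a(2) = -1*(39) - 2*(-2) = -35; iterating: a(2)=-35, a(3)=-43, a(4)=113, a(5)=-27, a(6)=-199, a(7)=253, a(8)=145, a(9)=-651, a(10)=361, a(11)=941, a(12)=-1663, a(13)=-219, a(14)=3545, a(15)=-3107, a(16)=-3983, a(17)=10197; answer 10197

10197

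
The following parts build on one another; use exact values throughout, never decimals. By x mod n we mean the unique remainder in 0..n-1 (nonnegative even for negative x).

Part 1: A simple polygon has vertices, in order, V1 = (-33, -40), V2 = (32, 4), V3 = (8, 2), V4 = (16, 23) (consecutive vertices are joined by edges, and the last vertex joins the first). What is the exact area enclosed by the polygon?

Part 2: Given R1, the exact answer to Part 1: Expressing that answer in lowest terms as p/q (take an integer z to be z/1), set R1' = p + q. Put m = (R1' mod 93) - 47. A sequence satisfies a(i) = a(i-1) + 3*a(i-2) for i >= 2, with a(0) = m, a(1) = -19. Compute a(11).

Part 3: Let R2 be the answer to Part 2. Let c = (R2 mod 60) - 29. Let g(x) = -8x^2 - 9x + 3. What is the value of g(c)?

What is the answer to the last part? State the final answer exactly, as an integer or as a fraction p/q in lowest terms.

-3714

Part 1: cross terms: (-33*4 - 32*-40)=1148, (32*2 - 8*4)=32, (8*23 - 16*2)=152, (16*-40 - -33*23)=119; twice the area = |1451| = 1451; area = 1451/2; answer 1451/2
Part 2: R1 = 1451/2; threaded value p + q = 1453; m = 11; a(2) = 1*(-19) + 3*(11) = 14; iterating: a(2)=14, a(3)=-43, a(4)=-1, a(5)=-130, a(6)=-133, a(7)=-523, a(8)=-922, a(9)=-2491, a(10)=-5257, a(11)=-12730; answer -12730
Part 3: R2 = -12730; c = 21; -8*(21)^2 - 9*(21)^1 + 3 = (-3528) + (-189) + (3) = -3714; answer -3714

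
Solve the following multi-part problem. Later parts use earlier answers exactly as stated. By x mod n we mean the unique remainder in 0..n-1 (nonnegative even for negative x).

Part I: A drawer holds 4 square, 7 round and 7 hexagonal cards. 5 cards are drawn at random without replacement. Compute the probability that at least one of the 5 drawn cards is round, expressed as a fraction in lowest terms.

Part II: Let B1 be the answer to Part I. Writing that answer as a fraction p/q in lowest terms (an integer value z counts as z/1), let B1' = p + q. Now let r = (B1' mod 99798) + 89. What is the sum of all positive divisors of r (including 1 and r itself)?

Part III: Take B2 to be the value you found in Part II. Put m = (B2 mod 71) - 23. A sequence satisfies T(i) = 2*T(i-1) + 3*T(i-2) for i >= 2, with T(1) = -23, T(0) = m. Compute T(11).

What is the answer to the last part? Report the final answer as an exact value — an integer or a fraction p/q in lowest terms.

-841457

Part I: total draws C(18,5) = 8568; complement C(11,5) = 462; favorable 8568 - 462 = 8106; P = 193/204; answer 193/204
Part II: B1 = 193/204; threaded value p + q = 397; r = 486; 486 = 2 * 3^5; sigma = (1 + 2) * (1 + 3 + 9 + 27 + 81 + 243) = 3 * 364 = 1092; answer 1092
Part III: B2 = 1092; m = 4; T(2) = 2*(-23) + 3*(4) = -34; iterating: T(2)=-34, T(3)=-137, T(4)=-376, T(5)=-1163, T(6)=-3454, T(7)=-10397, T(8)=-31156, T(9)=-93503, T(10)=-280474, T(11)=-841457; answer -841457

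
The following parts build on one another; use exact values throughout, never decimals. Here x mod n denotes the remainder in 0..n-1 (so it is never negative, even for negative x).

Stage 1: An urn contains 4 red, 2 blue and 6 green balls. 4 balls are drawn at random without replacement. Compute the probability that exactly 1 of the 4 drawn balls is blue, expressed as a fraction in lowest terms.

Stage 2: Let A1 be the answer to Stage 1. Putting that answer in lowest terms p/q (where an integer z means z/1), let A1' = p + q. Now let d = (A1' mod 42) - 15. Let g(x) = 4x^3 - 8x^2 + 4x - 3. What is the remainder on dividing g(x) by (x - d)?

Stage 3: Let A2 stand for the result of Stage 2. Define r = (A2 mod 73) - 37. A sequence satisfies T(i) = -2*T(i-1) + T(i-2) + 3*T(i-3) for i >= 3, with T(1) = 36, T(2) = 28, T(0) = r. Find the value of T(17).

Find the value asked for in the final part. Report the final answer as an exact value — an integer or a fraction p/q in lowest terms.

63024

Stage 1: total draws C(12,4) = 495; favorable C(2,1)*C(10,3) = 240; P = 16/33; answer 16/33
Stage 2: A1 = 16/33; threaded value p + q = 49; d = -8; remainder = value at the root: 4*(-8)^3 - 8*(-8)^2 + 4*(-8)^1 - 3 = (-2048) + (-512) + (-32) + (-3) = -2595; answer -2595
Stage 3: A2 = -2595; r = -4; T(3) = -2*(28) + 1*(36) + 3*(-4) = -32; iterating: T(3)=-32, T(4)=200, T(5)=-348, T(6)=800, T(7)=-1348, T(8)=2452, T(9)=-3852, T(10)=6112, T(11)=-8720, T(12)=11996, T(13)=-14376, T(14)=14588, T(15)=-7564, T(16)=-13412, T(17)=63024; answer 63024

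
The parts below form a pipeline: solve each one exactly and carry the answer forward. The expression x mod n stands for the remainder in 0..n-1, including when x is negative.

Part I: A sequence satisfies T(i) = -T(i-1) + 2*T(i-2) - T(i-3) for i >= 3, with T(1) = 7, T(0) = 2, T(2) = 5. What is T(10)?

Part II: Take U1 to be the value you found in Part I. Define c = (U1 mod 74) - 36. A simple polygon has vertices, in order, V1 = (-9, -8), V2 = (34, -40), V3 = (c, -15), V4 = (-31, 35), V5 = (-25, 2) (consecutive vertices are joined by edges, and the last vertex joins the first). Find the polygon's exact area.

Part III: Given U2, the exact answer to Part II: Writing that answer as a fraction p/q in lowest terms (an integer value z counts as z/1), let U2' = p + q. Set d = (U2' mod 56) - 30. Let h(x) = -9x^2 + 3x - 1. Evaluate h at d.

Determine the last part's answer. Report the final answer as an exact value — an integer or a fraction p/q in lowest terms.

-3907

Part I: T(3) = -1*(5) + 2*(7) - 1*(2) = 7; iterating: T(3)=7, T(4)=-4, T(5)=13, T(6)=-28, T(7)=58, T(8)=-127, T(9)=271, T(10)=-583; answer -583
Part II: U1 = -583; c = -27; cross terms: (-9*-40 - 34*-8)=632, (34*-15 - -27*-40)=-1590, (-27*35 - -31*-15)=-1410, (-31*2 - -25*35)=813, (-25*-8 - -9*2)=218; twice the area = |-1337| = 1337; area = 1337/2; answer 1337/2
Part III: U2 = 1337/2; threaded value p + q = 1339; d = 21; -9*(21)^2 + 3*(21)^1 - 1 = (-3969) + (63) + (-1) = -3907; answer -3907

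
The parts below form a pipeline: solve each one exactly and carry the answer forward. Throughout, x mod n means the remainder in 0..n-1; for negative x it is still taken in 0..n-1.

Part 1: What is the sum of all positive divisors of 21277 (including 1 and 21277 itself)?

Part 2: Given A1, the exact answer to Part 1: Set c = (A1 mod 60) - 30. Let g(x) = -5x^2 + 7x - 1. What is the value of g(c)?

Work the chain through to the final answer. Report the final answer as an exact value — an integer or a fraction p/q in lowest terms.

-265

Part 1: 21277 is prime, so its only divisors are 1 and 21277; sigma = 1 + 21277 = 21278; answer 21278
Part 2: A1 = 21278; c = 8; -5*(8)^2 + 7*(8)^1 - 1 = (-320) + (56) + (-1) = -265; answer -265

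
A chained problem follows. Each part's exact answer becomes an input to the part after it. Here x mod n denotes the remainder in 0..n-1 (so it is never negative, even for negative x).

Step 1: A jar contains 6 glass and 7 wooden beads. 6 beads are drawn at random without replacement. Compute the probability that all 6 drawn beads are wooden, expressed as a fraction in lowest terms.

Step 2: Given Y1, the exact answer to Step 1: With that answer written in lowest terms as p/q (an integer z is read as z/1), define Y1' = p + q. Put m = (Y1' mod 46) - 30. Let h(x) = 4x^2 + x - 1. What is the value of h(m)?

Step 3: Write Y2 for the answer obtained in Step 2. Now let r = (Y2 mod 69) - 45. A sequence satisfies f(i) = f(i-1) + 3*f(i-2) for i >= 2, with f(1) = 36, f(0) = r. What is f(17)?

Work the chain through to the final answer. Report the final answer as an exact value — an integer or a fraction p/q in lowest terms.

Step 1: total draws C(13,6) = 1716; favorable C(7,6) = 7; P = 7/1716; answer 7/1716
Step 2: Y1 = 7/1716; threaded value p + q = 1723; m = -9; 4*(-9)^2 + 1*(-9)^1 - 1 = (324) + (-9) + (-1) = 314; answer 314
Step 3: Y2 = 314; r = -7; f(2) = 1*(36) + 3*(-7) = 15; iterating: f(2)=15, f(3)=123, f(4)=168, f(5)=537, f(6)=1041, f(7)=2652, f(8)=5775, f(9)=13731, f(10)=31056, f(11)=72249, f(12)=165417, f(13)=382164, f(14)=878415, f(15)=2024907, f(16)=4660152, f(17)=10734873; answer 10734873

10734873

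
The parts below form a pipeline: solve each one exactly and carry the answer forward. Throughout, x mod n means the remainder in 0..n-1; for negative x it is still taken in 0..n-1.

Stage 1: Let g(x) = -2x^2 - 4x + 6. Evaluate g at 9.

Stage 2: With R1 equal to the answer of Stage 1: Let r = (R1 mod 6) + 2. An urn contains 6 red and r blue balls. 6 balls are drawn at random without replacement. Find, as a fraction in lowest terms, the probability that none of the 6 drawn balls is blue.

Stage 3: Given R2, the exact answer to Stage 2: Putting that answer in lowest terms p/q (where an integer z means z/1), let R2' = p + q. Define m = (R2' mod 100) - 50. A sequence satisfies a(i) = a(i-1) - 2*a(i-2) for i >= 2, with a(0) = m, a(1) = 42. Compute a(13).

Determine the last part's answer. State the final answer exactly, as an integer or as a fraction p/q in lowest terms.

1848

Stage 1: -2*(9)^2 - 4*(9)^1 + 6 = (-162) + (-36) + (6) = -192; answer -192
Stage 2: R1 = -192; r = 2; total draws C(8,6) = 28; favorable C(6,6) = 1; P = 1/28; answer 1/28
Stage 3: R2 = 1/28; threaded value p + q = 29; m = -21; a(2) = 1*(42) - 2*(-21) = 84; iterating: a(2)=84, a(3)=0, a(4)=-168, a(5)=-168, a(6)=168, a(7)=504, a(8)=168, a(9)=-840, a(10)=-1176, a(11)=504, a(12)=2856, a(13)=1848; answer 1848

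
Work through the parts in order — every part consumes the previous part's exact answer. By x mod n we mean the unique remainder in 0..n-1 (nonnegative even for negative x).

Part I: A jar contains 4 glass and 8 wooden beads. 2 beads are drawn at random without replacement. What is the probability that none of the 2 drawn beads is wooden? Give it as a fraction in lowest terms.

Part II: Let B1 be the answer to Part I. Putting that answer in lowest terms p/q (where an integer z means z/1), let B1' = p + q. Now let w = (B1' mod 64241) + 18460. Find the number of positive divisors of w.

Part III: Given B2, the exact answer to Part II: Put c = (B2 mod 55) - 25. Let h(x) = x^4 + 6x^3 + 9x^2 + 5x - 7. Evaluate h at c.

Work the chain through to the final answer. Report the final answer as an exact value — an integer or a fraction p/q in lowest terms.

Part I: total draws C(12,2) = 66; favorable C(4,2) = 6; P = 1/11; answer 1/11
Part II: B1 = 1/11; threaded value p + q = 12; w = 18472; 18472 = 2^3 * 2309; number of divisors = (3+1) * (1+1) = 8; answer 8
Part III: B2 = 8; c = -17; 1*(-17)^4 + 6*(-17)^3 + 9*(-17)^2 + 5*(-17)^1 - 7 = (83521) + (-29478) + (2601) + (-85) + (-7) = 56552; answer 56552

56552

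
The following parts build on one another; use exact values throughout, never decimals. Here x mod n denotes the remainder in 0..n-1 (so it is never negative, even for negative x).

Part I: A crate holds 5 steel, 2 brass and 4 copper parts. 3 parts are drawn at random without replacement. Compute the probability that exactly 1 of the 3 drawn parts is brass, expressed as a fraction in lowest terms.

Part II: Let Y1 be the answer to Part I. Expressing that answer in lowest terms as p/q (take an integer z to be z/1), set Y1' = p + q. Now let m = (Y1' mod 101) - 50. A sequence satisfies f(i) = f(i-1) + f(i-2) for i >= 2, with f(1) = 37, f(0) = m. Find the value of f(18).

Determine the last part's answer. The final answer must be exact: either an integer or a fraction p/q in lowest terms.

Part I: total draws C(11,3) = 165; favorable C(2,1)*C(9,2) = 72; P = 24/55; answer 24/55
Part II: Y1 = 24/55; threaded value p + q = 79; m = 29; f(2) = 1*(37) + 1*(29) = 66; iterating: f(2)=66, f(3)=103, f(4)=169, f(5)=272, f(6)=441, f(7)=713, f(8)=1154, f(9)=1867, f(10)=3021, f(11)=4888, f(12)=7909, f(13)=12797, f(14)=20706, f(15)=33503, f(16)=54209, f(17)=87712, f(18)=141921; answer 141921

141921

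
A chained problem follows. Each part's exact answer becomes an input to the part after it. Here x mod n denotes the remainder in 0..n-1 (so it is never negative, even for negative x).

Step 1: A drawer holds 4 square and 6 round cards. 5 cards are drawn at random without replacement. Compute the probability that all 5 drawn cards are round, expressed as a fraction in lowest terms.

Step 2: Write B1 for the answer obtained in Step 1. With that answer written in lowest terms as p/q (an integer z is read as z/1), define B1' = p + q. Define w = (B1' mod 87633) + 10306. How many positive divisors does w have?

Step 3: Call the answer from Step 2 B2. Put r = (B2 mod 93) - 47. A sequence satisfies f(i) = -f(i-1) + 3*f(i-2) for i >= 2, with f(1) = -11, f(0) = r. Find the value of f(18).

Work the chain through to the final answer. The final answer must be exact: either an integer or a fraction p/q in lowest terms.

Step 1: total draws C(10,5) = 252; favorable C(6,5) = 6; P = 1/42; answer 1/42
Step 2: B1 = 1/42; threaded value p + q = 43; w = 10349; 10349 = 79 * 131; number of divisors = (1+1) * (1+1) = 4; answer 4
Step 3: B2 = 4; r = -43; f(2) = -1*(-11) + 3*(-43) = -118; iterating: f(2)=-118, f(3)=85, f(4)=-439, f(5)=694, f(6)=-2011, f(7)=4093, f(8)=-10126, f(9)=22405, f(10)=-52783, f(11)=119998, f(12)=-278347, f(13)=638341, f(14)=-1473382, f(15)=3388405, f(16)=-7808551, f(17)=17973766, f(18)=-41399419; answer -41399419

-41399419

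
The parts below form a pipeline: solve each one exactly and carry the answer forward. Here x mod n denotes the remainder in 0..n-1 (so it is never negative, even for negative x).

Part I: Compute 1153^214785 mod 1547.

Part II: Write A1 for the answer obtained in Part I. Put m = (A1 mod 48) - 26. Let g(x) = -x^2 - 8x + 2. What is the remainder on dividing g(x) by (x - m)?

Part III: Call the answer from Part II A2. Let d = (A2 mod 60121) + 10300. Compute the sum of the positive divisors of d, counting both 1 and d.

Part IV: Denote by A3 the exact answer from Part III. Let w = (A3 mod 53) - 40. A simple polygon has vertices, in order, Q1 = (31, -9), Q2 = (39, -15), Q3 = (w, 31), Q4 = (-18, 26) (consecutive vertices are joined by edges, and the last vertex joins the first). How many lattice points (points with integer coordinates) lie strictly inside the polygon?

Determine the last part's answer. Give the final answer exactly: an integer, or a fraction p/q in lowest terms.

705

Part I: squarings mod 1547: 1153^1=1153, 1153^2=536, 1153^4=1101, 1153^8=900, 1153^16=919, 1153^32=1446, 1153^64=919, 1153^128=1446, 1153^256=919, 1153^512=1446, 1153^1024=919, 1153^2048=1446, 1153^4096=919, 1153^8192=1446, 1153^16384=919, 1153^32768=1446, 1153^65536=919, 1153^131072=1446; 1153^214785 = 1153^1 * 1153^256 * 1153^512 * 1153^1024 * 1153^16384 * 1153^65536 * 1153^131072 = 1119 (mod 1547); answer 1119
Part II: A1 = 1119; m = -11; remainder = value at the root: -1*(-11)^2 - 8*(-11)^1 + 2 = (-121) + (88) + (2) = -31; answer -31
Part III: A2 = -31; d = 70390; 70390 = 2 * 5 * 7039; sigma = (1 + 2) * (1 + 5) * (1 + 7039) = 3 * 6 * 7040 = 126720; answer 126720
Part IV: A3 = 126720; w = 10; cross terms: (31*-15 - 39*-9)=-114, (39*31 - 10*-15)=1359, (10*26 - -18*31)=818, (-18*-9 - 31*26)=-644; twice the area = |1419| = 1419; area = 1419/2; boundary points = 2 + 1 + 1 + 7 = 11; strictly interior points = area - boundary/2 + 1 = 705; answer 705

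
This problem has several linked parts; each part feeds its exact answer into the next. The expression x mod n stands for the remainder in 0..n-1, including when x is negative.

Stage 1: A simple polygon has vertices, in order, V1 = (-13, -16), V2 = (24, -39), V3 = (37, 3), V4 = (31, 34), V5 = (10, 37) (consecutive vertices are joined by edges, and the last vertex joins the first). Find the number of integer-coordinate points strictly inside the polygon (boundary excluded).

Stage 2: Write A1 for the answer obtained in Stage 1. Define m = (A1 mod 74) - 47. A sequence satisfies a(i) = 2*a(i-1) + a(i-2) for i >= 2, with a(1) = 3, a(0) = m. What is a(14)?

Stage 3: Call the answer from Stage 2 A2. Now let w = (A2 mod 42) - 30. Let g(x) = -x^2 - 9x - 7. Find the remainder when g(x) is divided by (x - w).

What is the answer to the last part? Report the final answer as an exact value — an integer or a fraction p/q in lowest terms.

-169

Stage 1: cross terms: (-13*-39 - 24*-16)=891, (24*3 - 37*-39)=1515, (37*34 - 31*3)=1165, (31*37 - 10*34)=807, (10*-16 - -13*37)=321; twice the area = |4699| = 4699; area = 4699/2; boundary points = 1 + 1 + 1 + 3 + 1 = 7; strictly interior points = area - boundary/2 + 1 = 2347; answer 2347
Stage 2: A1 = 2347; m = 6; a(2) = 2*(3) + 1*(6) = 12; iterating: a(2)=12, a(3)=27, a(4)=66, a(5)=159, a(6)=384, a(7)=927, a(8)=2238, a(9)=5403, a(10)=13044, a(11)=31491, a(12)=76026, a(13)=183543, a(14)=443112; answer 443112
Stage 3: A2 = 443112; w = -18; remainder = value at the root: -1*(-18)^2 - 9*(-18)^1 - 7 = (-324) + (162) + (-7) = -169; answer -169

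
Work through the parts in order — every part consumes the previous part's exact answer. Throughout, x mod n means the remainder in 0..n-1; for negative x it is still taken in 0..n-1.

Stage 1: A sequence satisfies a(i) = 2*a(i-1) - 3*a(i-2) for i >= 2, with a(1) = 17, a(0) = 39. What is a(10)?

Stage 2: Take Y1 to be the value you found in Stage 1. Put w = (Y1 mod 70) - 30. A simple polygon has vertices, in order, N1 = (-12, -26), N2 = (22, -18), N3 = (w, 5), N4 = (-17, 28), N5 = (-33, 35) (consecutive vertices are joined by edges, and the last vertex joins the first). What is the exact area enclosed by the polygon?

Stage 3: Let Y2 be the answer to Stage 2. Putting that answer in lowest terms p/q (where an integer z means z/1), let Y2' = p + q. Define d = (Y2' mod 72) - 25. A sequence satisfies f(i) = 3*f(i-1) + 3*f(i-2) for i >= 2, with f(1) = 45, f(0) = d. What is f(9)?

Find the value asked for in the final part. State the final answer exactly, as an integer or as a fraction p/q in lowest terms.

Stage 1: a(2) = 2*(17) - 3*(39) = -83; iterating: a(2)=-83, a(3)=-217, a(4)=-185, a(5)=281, a(6)=1117, a(7)=1391, a(8)=-569, a(9)=-5311, a(10)=-8915; answer -8915
Stage 2: Y1 = -8915; w = 15; cross terms: (-12*-18 - 22*-26)=788, (22*5 - 15*-18)=380, (15*28 - -17*5)=505, (-17*35 - -33*28)=329, (-33*-26 - -12*35)=1278; twice the area = |3280| = 3280; area = 1640; answer 1640
Stage 3: Y2 = 1640; threaded value p + q = 1641; d = 32; f(2) = 3*(45) + 3*(32) = 231; iterating: f(2)=231, f(3)=828, f(4)=3177, f(5)=12015, f(6)=45576, f(7)=172773, f(8)=655047, f(9)=2483460; answer 2483460

2483460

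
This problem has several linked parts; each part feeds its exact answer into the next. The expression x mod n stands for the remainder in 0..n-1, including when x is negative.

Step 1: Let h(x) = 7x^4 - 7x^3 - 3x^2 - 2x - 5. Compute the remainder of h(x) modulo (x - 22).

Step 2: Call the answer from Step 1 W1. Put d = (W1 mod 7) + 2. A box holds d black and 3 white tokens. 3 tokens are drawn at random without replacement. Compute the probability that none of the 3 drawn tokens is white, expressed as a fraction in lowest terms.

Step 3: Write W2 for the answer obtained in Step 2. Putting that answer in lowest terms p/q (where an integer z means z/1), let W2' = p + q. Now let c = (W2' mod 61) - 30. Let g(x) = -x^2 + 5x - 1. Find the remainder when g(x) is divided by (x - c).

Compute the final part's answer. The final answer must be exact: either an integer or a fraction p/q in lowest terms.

Step 1: remainder = value at the root: 7*(22)^4 - 7*(22)^3 - 3*(22)^2 - 2*(22)^1 - 5 = (1639792) + (-74536) + (-1452) + (-44) + (-5) = 1563755; answer 1563755
Step 2: W1 = 1563755; d = 6; total draws C(9,3) = 84; favorable C(6,3) = 20; P = 5/21; answer 5/21
Step 3: W2 = 5/21; threaded value p + q = 26; c = -4; remainder = value at the root: -1*(-4)^2 + 5*(-4)^1 - 1 = (-16) + (-20) + (-1) = -37; answer -37

-37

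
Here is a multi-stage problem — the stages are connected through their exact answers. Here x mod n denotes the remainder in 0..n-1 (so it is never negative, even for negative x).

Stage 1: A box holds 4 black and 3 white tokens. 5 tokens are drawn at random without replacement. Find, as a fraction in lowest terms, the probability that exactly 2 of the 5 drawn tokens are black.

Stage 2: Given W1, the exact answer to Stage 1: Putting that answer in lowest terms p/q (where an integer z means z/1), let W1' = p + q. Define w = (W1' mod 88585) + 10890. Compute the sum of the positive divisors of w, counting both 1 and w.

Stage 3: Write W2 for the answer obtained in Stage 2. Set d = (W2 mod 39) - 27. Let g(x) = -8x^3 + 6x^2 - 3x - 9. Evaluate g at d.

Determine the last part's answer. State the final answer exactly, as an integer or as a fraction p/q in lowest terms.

Stage 1: total draws C(7,5) = 21; favorable C(4,2)*C(3,3) = 6; P = 2/7; answer 2/7
Stage 2: W1 = 2/7; threaded value p + q = 9; w = 10899; 10899 = 3^2 * 7 * 173; sigma = (1 + 3 + 9) * (1 + 7) * (1 + 173) = 13 * 8 * 174 = 18096; answer 18096
Stage 3: W2 = 18096; d = -27; -8*(-27)^3 + 6*(-27)^2 - 3*(-27)^1 - 9 = (157464) + (4374) + (81) + (-9) = 161910; answer 161910

161910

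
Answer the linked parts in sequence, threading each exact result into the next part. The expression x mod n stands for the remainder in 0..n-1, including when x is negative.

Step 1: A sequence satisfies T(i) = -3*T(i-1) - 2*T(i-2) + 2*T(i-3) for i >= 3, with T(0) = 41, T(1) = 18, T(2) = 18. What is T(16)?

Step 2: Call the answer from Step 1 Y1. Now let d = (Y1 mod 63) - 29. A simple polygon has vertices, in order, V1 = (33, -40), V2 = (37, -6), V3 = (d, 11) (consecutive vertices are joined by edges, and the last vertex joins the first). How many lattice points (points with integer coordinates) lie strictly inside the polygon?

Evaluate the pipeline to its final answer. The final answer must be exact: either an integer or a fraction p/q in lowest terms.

865

Step 1: T(3) = -3*(18) - 2*(18) + 2*(41) = -8; iterating: T(3)=-8, T(4)=24, T(5)=-20, T(6)=-4, T(7)=100, T(8)=-332, T(9)=788, T(10)=-1500, T(11)=2260, T(12)=-2204, T(13)=-908, T(14)=11652, T(15)=-37548, T(16)=87524; answer 87524
Step 2: Y1 = 87524; d = -12; cross terms: (33*-6 - 37*-40)=1282, (37*11 - -12*-6)=335, (-12*-40 - 33*11)=117; twice the area = |1734| = 1734; area = 867; boundary points = 2 + 1 + 3 = 6; strictly interior points = area - boundary/2 + 1 = 865; answer 865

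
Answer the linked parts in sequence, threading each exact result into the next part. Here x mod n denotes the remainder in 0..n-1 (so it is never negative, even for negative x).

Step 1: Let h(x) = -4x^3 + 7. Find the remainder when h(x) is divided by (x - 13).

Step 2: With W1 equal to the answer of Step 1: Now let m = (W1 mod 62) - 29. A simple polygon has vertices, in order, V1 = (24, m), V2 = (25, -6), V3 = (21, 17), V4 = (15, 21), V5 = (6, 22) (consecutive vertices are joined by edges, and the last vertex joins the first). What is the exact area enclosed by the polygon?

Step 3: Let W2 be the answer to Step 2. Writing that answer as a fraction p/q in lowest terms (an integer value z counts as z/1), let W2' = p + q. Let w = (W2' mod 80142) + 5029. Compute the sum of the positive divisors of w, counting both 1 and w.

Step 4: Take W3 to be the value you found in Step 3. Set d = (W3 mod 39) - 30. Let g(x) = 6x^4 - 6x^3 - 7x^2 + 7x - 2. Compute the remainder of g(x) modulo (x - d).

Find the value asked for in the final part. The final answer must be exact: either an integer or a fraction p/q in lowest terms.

Step 1: remainder = value at the root: -4*(13)^3 + 7 = (-8788) + (7) = -8781; answer -8781
Step 2: W1 = -8781; m = -6; cross terms: (24*-6 - 25*-6)=6, (25*17 - 21*-6)=551, (21*21 - 15*17)=186, (15*22 - 6*21)=204, (6*-6 - 24*22)=-564; twice the area = |383| = 383; area = 383/2; answer 383/2
Step 3: W2 = 383/2; threaded value p + q = 385; w = 5414; 5414 = 2 * 2707; sigma = (1 + 2) * (1 + 2707) = 3 * 2708 = 8124; answer 8124
Step 4: W3 = 8124; d = -18; remainder = value at the root: 6*(-18)^4 - 6*(-18)^3 - 7*(-18)^2 + 7*(-18)^1 - 2 = (629856) + (34992) + (-2268) + (-126) + (-2) = 662452; answer 662452

662452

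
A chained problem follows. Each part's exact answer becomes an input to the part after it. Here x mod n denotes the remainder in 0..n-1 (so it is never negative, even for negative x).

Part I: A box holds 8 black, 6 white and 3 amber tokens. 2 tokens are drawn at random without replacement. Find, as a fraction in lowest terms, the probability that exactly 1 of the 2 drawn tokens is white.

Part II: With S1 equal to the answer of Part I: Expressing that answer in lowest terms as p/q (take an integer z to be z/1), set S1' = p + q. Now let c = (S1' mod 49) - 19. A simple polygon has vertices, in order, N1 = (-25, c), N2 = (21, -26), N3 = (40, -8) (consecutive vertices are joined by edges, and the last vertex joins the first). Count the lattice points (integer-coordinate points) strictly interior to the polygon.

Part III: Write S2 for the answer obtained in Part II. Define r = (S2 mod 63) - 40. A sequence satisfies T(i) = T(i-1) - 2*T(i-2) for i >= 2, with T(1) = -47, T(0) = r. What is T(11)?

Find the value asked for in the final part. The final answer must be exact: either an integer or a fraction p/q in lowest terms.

Part I: total draws C(17,2) = 136; favorable C(6,1)*C(11,1) = 66; P = 33/68; answer 33/68
Part II: S1 = 33/68; threaded value p + q = 101; c = -16; cross terms: (-25*-26 - 21*-16)=986, (21*-8 - 40*-26)=872, (40*-16 - -25*-8)=-840; twice the area = |1018| = 1018; area = 509; boundary points = 2 + 1 + 1 = 4; strictly interior points = area - boundary/2 + 1 = 508; answer 508
Part III: S2 = 508; r = -36; T(2) = 1*(-47) - 2*(-36) = 25; iterating: T(2)=25, T(3)=119, T(4)=69, T(5)=-169, T(6)=-307, T(7)=31, T(8)=645, T(9)=583, T(10)=-707, T(11)=-1873; answer -1873

-1873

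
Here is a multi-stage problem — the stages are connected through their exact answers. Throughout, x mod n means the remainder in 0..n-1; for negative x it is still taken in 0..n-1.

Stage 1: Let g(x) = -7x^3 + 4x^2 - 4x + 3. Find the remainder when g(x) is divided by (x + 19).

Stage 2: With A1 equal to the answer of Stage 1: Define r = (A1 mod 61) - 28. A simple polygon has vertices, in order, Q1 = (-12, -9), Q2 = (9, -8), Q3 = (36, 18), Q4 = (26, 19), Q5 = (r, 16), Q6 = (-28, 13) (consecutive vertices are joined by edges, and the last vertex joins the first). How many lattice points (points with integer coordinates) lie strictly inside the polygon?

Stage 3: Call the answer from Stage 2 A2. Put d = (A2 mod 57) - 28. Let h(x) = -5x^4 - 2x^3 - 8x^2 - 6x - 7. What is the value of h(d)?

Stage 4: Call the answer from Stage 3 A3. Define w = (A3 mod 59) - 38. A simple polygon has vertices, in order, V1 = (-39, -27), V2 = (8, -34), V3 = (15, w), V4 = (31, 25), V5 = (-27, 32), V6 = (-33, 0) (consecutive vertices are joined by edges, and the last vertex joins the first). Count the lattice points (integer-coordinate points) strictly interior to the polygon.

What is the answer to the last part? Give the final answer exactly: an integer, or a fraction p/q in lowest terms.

Stage 1: remainder = value at the root: -7*(-19)^3 + 4*(-19)^2 - 4*(-19)^1 + 3 = (48013) + (1444) + (76) + (3) = 49536; answer 49536
Stage 2: A1 = 49536; r = -24; cross terms: (-12*-8 - 9*-9)=177, (9*18 - 36*-8)=450, (36*19 - 26*18)=216, (26*16 - -24*19)=872, (-24*13 - -28*16)=136, (-28*-9 - -12*13)=408; twice the area = |2259| = 2259; area = 2259/2; boundary points = 1 + 1 + 1 + 1 + 1 + 2 = 7; strictly interior points = area - boundary/2 + 1 = 1127; answer 1127
Stage 3: A2 = 1127; d = 16; -5*(16)^4 - 2*(16)^3 - 8*(16)^2 - 6*(16)^1 - 7 = (-327680) + (-8192) + (-2048) + (-96) + (-7) = -338023; answer -338023
Stage 4: A3 = -338023; w = 9; cross terms: (-39*-34 - 8*-27)=1542, (8*9 - 15*-34)=582, (15*25 - 31*9)=96, (31*32 - -27*25)=1667, (-27*0 - -33*32)=1056, (-33*-27 - -39*0)=891; twice the area = |5834| = 5834; area = 2917; boundary points = 1 + 1 + 16 + 1 + 2 + 3 = 24; strictly interior points = area - boundary/2 + 1 = 2906; answer 2906

2906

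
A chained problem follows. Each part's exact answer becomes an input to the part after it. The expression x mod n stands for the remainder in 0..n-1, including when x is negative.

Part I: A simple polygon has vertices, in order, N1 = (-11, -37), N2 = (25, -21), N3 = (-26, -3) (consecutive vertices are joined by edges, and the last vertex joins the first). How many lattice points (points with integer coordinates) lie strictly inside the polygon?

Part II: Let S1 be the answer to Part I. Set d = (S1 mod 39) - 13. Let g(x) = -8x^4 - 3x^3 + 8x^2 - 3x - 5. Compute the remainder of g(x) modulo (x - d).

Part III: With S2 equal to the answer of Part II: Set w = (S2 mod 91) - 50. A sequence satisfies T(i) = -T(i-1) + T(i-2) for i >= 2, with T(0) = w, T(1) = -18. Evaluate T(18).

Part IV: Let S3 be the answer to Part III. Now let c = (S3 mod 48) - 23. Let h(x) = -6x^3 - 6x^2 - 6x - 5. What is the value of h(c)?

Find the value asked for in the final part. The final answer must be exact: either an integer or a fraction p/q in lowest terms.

Part I: cross terms: (-11*-21 - 25*-37)=1156, (25*-3 - -26*-21)=-621, (-26*-37 - -11*-3)=929; twice the area = |1464| = 1464; area = 732; boundary points = 4 + 3 + 1 = 8; strictly interior points = area - boundary/2 + 1 = 729; answer 729
Part II: S1 = 729; d = 14; remainder = value at the root: -8*(14)^4 - 3*(14)^3 + 8*(14)^2 - 3*(14)^1 - 5 = (-307328) + (-8232) + (1568) + (-42) + (-5) = -314039; answer -314039
Part III: S2 = -314039; w = -48; T(2) = -1*(-18) + 1*(-48) = -30; iterating: T(2)=-30, T(3)=12, T(4)=-42, T(5)=54, T(6)=-96, T(7)=150, T(8)=-246, T(9)=396, T(10)=-642, T(11)=1038, T(12)=-1680, T(13)=2718, T(14)=-4398, T(15)=7116, T(16)=-11514, T(17)=18630, T(18)=-30144; answer -30144
Part IV: S3 = -30144; c = -23; -6*(-23)^3 - 6*(-23)^2 - 6*(-23)^1 - 5 = (73002) + (-3174) + (138) + (-5) = 69961; answer 69961

69961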